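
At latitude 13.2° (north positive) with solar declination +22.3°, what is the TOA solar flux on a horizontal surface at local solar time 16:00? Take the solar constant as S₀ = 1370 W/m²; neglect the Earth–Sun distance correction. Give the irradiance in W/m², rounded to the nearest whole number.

736 W/m²

Hour angle H = 15° × (16 − 12) = 60.00°.
cos θ_z = sin φ sin δ + cos φ cos δ cos H = (0.2284)(0.3795) + (0.9736)(0.9252)(0.5000) = 0.5371.
Top-of-atmosphere irradiance = S₀ cos θ_z = 1370 × 0.5371 = 735.83 W/m².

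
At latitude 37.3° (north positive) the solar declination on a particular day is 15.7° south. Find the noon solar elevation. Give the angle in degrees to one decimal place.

At local solar noon the hour angle is zero, so the elevation is 90° − |φ − δ| = 90° − |37.3° − (-15.7°)| = 90° − 53.0° = 37.0°.

37.0°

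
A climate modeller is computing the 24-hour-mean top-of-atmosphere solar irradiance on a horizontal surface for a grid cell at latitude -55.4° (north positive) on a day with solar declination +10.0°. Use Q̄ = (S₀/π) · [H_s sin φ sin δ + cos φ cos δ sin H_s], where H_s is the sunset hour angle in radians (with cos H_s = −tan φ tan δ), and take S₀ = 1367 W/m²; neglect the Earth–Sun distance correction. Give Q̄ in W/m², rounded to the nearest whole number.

154 W/m²

−tan φ tan δ = −(-1.4496)(0.1763) = 0.2556; H_s = arccos(0.2556) = 75.19°. In radians, H_s = 1.3123.
H_s sin φ sin δ = 1.3123 × -0.8231 × 0.1736 = -0.1875.
cos φ cos δ sin H_s = 0.5678 × 0.9848 × 0.9668 = 0.5406.
Q̄ = (1367/π) × (-0.1875 + 0.5406) = 435.13 × 0.3531 = 153.64 W/m².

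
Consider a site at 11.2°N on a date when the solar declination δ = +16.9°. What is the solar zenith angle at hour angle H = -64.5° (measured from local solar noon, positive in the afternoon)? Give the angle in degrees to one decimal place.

62.6°

cos θ_z = sin(11.2°) sin(16.9°) + cos(11.2°) cos(16.9°) cos(-64.50°) = 0.0565 + 0.4041 = 0.4606.
θ_z = arccos(0.4606) = 62.57°.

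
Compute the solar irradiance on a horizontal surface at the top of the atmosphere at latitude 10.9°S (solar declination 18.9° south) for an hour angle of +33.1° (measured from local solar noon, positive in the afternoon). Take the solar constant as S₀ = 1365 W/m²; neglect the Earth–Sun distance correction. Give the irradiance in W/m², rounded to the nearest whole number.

1146 W/m²

cos θ_z = sin(-10.9°) sin(-18.9°) + cos(-10.9°) cos(-18.9°) cos(33.10°) = 0.0613 + 0.7783 = 0.8396.
Top-of-atmosphere irradiance = S₀ cos θ_z = 1365 × 0.8396 = 1146.05 W/m².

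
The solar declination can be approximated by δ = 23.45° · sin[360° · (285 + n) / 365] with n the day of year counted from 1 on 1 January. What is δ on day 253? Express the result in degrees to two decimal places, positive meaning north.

360 × (285 + 253) / 365 = 530.630°; sin(530.630°) = 0.1628.
δ = 23.45 × 0.1628 = 3.818° ≈ +3.82°.

+3.82°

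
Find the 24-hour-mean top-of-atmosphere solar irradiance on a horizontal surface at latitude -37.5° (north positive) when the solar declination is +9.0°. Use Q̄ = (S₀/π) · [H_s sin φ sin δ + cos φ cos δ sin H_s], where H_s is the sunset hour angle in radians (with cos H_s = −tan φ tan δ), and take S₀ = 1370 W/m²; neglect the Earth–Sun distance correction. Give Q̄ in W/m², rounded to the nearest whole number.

The sunset hour angle satisfies cos H_s = −tan φ tan δ = 0.1215, giving H_s = 83.02°. In radians, H_s = 1.4490.
H_s sin φ sin δ = 1.4490 × -0.6088 × 0.1564 = -0.1380.
cos φ cos δ sin H_s = 0.7934 × 0.9877 × 0.9926 = 0.7778.
Q̄ = (1370/π) × (-0.1380 + 0.7778) = 436.08 × 0.6398 = 279.00 W/m².

279 W/m²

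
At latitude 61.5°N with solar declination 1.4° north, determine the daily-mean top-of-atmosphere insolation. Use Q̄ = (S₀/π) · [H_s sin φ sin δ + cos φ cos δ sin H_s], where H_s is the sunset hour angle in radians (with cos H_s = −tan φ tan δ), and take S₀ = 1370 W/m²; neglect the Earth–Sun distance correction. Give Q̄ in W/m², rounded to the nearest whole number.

The sunset hour angle satisfies cos H_s = −tan φ tan δ = -0.0450, giving H_s = 92.58°. In radians, H_s = 1.6158.
H_s sin φ sin δ = 1.6158 × 0.8788 × 0.0244 = 0.0346.
cos φ cos δ sin H_s = 0.4772 × 0.9997 × 0.9990 = 0.4766.
Q̄ = (1370/π) × (0.0346 + 0.4766) = 436.08 × 0.5112 = 222.92 W/m².

223 W/m²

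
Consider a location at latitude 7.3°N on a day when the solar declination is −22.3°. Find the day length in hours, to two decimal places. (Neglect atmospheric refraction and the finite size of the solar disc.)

11.60 hours

The sunset hour angle satisfies cos H_s = −tan φ tan δ = 0.0525, giving H_s = 86.99°.
Day length = 2 H_s / 15° h⁻¹ = 173.98° / 15 = 11.599 h.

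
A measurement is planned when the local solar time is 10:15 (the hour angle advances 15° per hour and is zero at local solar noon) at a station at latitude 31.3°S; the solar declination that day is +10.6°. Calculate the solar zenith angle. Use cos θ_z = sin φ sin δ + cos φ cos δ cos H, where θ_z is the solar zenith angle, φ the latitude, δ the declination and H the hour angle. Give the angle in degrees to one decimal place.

Hour angle H = 15° × (10.25 − 12) = -26.25°.
With φ = -31.3°, δ = 10.6°, H = -26.25°: sin φ sin δ = -0.0956, cos φ cos δ cos H = 0.7533, so cos θ_z = 0.6577.
θ_z = arccos(0.6577) = 48.88°.

48.9°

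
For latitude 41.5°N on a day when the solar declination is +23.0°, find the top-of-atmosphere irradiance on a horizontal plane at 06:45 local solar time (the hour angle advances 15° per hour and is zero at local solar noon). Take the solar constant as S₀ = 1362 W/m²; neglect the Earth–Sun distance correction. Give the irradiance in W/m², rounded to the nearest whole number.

536 W/m²

Hour angle H = 15° × (6.75 − 12) = -78.75°.
cos θ_z = sin(41.5°) sin(23.0°) + cos(41.5°) cos(23.0°) cos(-78.75°) = 0.2589 + 0.1345 = 0.3934.
Top-of-atmosphere irradiance = S₀ cos θ_z = 1362 × 0.3934 = 535.81 W/m².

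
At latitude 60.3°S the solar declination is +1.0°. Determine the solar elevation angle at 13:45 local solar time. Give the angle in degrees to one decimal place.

25.4°

Hour angle H = 15° × (13.75 − 12) = 26.25°.
cos θ_z = sin(-60.3°) sin(1.0°) + cos(-60.3°) cos(1.0°) cos(26.25°) = -0.0152 + 0.4443 = 0.4291.
θ_z = arccos(0.4291) = 64.59°, so the elevation is 90° − 64.59° = 25.41°.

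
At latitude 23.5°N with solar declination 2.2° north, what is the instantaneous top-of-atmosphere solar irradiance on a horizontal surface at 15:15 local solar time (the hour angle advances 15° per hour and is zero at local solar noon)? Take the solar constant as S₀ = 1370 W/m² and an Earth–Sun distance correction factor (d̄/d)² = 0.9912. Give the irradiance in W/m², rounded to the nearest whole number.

841 W/m²

Hour angle H = 15° × (15.25 − 12) = 48.75°.
cos θ_z = sin(23.5°) sin(2.2°) + cos(23.5°) cos(2.2°) cos(48.75°) = 0.0153 + 0.6042 = 0.6195.
Top-of-atmosphere irradiance = S₀ (d̄/d)² cos θ_z = 1370 × 0.9912 × 0.6195 = 841.25 W/m².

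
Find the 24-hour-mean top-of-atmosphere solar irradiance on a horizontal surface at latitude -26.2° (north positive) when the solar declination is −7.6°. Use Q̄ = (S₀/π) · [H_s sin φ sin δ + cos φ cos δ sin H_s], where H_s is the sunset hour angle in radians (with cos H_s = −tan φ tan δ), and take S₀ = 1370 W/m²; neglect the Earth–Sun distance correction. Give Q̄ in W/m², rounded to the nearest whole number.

−tan φ tan δ = −(-0.4921)(-0.1334) = -0.0656; H_s = arccos(-0.0656) = 93.76°. In radians, H_s = 1.6364.
H_s sin φ sin δ = 1.6364 × -0.4415 × -0.1323 = 0.0956.
cos φ cos δ sin H_s = 0.8973 × 0.9912 × 0.9978 = 0.8874.
Q̄ = (1370/π) × (0.0956 + 0.8874) = 436.08 × 0.9830 = 428.67 W/m².

429 W/m²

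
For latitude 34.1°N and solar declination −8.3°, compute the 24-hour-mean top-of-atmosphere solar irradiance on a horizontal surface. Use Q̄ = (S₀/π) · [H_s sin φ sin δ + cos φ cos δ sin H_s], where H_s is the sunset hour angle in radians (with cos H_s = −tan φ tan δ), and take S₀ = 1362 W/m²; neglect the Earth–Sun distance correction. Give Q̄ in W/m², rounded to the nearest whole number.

−tan φ tan δ = −(0.6771)(-0.1459) = 0.0988; H_s = arccos(0.0988) = 84.33°. In radians, H_s = 1.4718.
H_s sin φ sin δ = 1.4718 × 0.5606 × -0.1444 = -0.1191.
cos φ cos δ sin H_s = 0.8281 × 0.9895 × 0.9951 = 0.8154.
Q̄ = (1362/π) × (-0.1191 + 0.8154) = 433.54 × 0.6963 = 301.87 W/m².

302 W/m²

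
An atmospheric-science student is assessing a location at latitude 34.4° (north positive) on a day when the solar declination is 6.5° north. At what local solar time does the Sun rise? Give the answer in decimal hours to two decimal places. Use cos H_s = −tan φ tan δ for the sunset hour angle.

cos H_s = −tan(34.4°) · tan(6.5°) = -0.0780, so H_s = arccos(-0.0780) = 94.47°.
Sunrise is at 12 − H_s/15 = 12 − 6.298 = 5.702 h local solar time.

5.70 h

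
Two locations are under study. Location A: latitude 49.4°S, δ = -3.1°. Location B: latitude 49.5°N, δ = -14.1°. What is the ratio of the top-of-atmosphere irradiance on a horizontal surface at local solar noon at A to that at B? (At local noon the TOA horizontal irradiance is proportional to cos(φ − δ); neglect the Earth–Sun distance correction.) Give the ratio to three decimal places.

A: cos θ_z = cos(-49.4° − (-3.1°)) = 0.6909.
B: cos θ_z = cos(49.5° − (-14.1°)) = 0.4446.
Ratio A/B = 0.6909 / 0.4446 = 1.5540.

1.554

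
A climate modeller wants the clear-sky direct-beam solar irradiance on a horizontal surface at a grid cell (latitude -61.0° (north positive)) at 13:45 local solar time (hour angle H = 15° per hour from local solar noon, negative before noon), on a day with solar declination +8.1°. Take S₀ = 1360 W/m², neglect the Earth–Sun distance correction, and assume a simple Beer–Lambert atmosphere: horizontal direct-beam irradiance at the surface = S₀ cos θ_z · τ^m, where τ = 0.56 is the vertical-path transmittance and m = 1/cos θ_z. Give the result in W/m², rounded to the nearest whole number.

63 W/m²

Hour angle H = 15° × (13.75 − 12) = 26.25°.
With φ = -61.0°, δ = 8.1°, H = 26.25°: sin φ sin δ = -0.1232, cos φ cos δ cos H = 0.4305, so cos θ_z = 0.3073.
Air mass m = 1/cos θ_z = 1/0.3073 = 3.254; τ^m = 0.56^3.254 = 0.1516.
Surface direct beam = 1360 × 0.3073 × 0.1516 = 63.36 W/m².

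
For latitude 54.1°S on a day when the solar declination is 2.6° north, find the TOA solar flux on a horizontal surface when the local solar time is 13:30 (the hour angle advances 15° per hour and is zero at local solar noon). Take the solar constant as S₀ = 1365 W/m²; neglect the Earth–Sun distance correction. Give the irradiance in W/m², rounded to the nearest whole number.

Hour angle H = 15° × (13.5 − 12) = 22.50°.
With φ = -54.1°, δ = 2.6°, H = 22.50°: sin φ sin δ = -0.0367, cos φ cos δ cos H = 0.5412, so cos θ_z = 0.5045.
Top-of-atmosphere irradiance = S₀ cos θ_z = 1365 × 0.5045 = 688.64 W/m².

689 W/m²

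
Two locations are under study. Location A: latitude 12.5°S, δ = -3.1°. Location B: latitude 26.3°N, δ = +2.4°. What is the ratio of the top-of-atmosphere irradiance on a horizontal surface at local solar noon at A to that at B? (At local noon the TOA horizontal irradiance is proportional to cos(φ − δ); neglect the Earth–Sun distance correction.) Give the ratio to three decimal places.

A: cos θ_z = cos(-12.5° − (-3.1°)) = 0.9866.
B: cos θ_z = cos(26.3° − (2.4°)) = 0.9143.
Ratio A/B = 0.9866 / 0.9143 = 1.0791.

1.079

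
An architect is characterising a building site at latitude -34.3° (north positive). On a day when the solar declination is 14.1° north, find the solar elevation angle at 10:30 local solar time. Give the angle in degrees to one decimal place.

Hour angle H = 15° × (10.5 − 12) = -22.50°.
cos θ_z = sin φ sin δ + cos φ cos δ cos H = (-0.5635)(0.2436) + (0.8261)(0.9699)(0.9239) = 0.6030.
θ_z = arccos(0.6030) = 52.91°, so the elevation is 90° − 52.91° = 37.09°.

37.1°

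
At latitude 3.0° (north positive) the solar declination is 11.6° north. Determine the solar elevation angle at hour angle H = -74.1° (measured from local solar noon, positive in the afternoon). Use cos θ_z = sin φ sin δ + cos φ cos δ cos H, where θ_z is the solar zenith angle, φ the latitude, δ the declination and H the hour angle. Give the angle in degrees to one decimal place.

16.2°

With φ = 3.0°, δ = 11.6°, H = -74.10°: sin φ sin δ = 0.0105, cos φ cos δ cos H = 0.2680, so cos θ_z = 0.2785.
θ_z = arccos(0.2785) = 73.83°, so the elevation is 90° − 73.83° = 16.17°.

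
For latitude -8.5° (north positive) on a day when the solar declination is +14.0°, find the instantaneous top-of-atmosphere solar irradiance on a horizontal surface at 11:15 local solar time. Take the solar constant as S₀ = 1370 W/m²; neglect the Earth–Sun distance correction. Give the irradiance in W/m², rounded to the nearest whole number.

Hour angle H = 15° × (11.25 − 12) = -11.25°.
With φ = -8.5°, δ = 14.0°, H = -11.25°: sin φ sin δ = -0.0358, cos φ cos δ cos H = 0.9412, so cos θ_z = 0.9054.
Top-of-atmosphere irradiance = S₀ cos θ_z = 1370 × 0.9054 = 1240.40 W/m².

1240 W/m²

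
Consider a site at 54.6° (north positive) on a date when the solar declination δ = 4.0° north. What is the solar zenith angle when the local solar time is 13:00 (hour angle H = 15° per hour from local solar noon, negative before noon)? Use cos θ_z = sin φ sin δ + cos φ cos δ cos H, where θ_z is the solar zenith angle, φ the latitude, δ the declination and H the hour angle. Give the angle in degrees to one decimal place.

52.0°

Hour angle H = 15° × (13 − 12) = 15.00°.
cos θ_z = sin φ sin δ + cos φ cos δ cos H = (0.8151)(0.0698) + (0.5793)(0.9976)(0.9659) = 0.6151.
θ_z = arccos(0.6151) = 52.04°.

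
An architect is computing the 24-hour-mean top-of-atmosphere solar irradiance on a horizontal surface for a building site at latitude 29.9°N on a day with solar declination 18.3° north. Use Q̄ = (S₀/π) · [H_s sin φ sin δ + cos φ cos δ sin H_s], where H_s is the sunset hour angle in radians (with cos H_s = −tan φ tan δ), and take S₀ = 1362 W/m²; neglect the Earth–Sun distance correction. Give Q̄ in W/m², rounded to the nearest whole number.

470 W/m²

The sunset hour angle satisfies cos H_s = −tan φ tan δ = -0.1902, giving H_s = 100.96°. In radians, H_s = 1.7621.
H_s sin φ sin δ = 1.7621 × 0.4985 × 0.3140 = 0.2758.
cos φ cos δ sin H_s = 0.8669 × 0.9494 × 0.9818 = 0.8081.
Q̄ = (1362/π) × (0.2758 + 0.8081) = 433.54 × 1.0839 = 469.91 W/m².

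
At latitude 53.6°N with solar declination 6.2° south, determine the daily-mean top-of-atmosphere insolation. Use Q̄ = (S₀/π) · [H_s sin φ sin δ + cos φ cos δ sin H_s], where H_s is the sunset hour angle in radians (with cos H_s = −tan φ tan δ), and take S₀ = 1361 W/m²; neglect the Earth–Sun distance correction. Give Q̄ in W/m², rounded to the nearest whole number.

The sunset hour angle satisfies cos H_s = −tan φ tan δ = 0.1473, giving H_s = 81.53°. In radians, H_s = 1.4230.
H_s sin φ sin δ = 1.4230 × 0.8049 × -0.1080 = -0.1237.
cos φ cos δ sin H_s = 0.5934 × 0.9942 × 0.9891 = 0.5835.
Q̄ = (1361/π) × (-0.1237 + 0.5835) = 433.22 × 0.4598 = 199.19 W/m².

199 W/m²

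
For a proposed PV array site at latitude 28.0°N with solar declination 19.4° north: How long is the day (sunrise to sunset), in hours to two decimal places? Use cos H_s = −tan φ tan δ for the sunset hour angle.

13.44 hours

−tan φ tan δ = −(0.5317)(0.3522) = -0.1873; H_s = arccos(-0.1873) = 100.80°.
Day length = 2 H_s / 15° h⁻¹ = 201.60° / 15 = 13.440 h.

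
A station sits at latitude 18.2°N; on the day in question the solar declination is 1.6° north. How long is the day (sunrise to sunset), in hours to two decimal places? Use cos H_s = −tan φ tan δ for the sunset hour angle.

12.07 hours

cos H_s = −tan(18.2°) · tan(1.6°) = -0.0092, so H_s = arccos(-0.0092) = 90.53°.
Day length = 2 H_s / 15° h⁻¹ = 181.06° / 15 = 12.071 h.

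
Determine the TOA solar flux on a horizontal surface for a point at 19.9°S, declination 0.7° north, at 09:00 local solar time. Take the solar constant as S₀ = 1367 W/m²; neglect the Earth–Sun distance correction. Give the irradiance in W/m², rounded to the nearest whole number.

903 W/m²

Hour angle H = 15° × (9 − 12) = -45.00°.
cos θ_z = sin(-19.9°) sin(0.7°) + cos(-19.9°) cos(0.7°) cos(-45.00°) = -0.0042 + 0.6648 = 0.6606.
Top-of-atmosphere irradiance = S₀ cos θ_z = 1367 × 0.6606 = 903.04 W/m².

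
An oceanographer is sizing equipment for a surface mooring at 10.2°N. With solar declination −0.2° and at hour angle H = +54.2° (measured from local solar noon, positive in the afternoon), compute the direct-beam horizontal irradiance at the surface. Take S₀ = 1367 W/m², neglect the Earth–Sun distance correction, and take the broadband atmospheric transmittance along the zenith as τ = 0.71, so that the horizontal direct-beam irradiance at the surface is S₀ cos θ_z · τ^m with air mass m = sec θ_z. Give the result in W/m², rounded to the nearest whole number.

433 W/m²

cos θ_z = sin(10.2°) sin(-0.2°) + cos(10.2°) cos(-0.2°) cos(54.20°) = -0.0006 + 0.5757 = 0.5751.
Air mass m = 1/cos θ_z = 1/0.5751 = 1.739; τ^m = 0.71^1.739 = 0.5512.
Surface direct beam = 1367 × 0.5751 × 0.5512 = 433.33 W/m².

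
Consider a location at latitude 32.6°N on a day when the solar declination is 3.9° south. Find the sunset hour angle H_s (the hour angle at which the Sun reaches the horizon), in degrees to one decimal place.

cos H_s = −tan(32.6°) · tan(-3.9°) = 0.0436, so H_s = arccos(0.0436) = 87.50°.

87.5°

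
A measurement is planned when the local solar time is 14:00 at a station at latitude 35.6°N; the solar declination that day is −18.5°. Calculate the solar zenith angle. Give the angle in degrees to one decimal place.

61.1°

Hour angle H = 15° × (14 − 12) = 30.00°.
cos θ_z = sin(35.6°) sin(-18.5°) + cos(35.6°) cos(-18.5°) cos(30.00°) = -0.1847 + 0.6678 = 0.4831.
θ_z = arccos(0.4831) = 61.11°.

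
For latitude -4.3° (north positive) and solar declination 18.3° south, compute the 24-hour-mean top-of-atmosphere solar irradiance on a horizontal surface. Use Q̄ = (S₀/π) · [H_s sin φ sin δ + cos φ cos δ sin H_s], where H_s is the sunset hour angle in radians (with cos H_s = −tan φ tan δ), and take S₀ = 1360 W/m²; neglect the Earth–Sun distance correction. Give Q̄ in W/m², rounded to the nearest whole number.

426 W/m²

The sunset hour angle satisfies cos H_s = −tan φ tan δ = -0.0249, giving H_s = 91.43°. In radians, H_s = 1.5958.
H_s sin φ sin δ = 1.5958 × -0.0750 × -0.3140 = 0.0376.
cos φ cos δ sin H_s = 0.9972 × 0.9494 × 0.9997 = 0.9465.
Q̄ = (1360/π) × (0.0376 + 0.9465) = 432.90 × 0.9841 = 426.02 W/m².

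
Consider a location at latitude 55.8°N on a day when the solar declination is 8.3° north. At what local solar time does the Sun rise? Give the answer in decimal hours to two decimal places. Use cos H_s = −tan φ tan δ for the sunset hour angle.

The sunset hour angle satisfies cos H_s = −tan φ tan δ = -0.2147, giving H_s = 102.40°.
Sunrise is at 12 − H_s/15 = 12 − 6.827 = 5.173 h local solar time.

5.17 h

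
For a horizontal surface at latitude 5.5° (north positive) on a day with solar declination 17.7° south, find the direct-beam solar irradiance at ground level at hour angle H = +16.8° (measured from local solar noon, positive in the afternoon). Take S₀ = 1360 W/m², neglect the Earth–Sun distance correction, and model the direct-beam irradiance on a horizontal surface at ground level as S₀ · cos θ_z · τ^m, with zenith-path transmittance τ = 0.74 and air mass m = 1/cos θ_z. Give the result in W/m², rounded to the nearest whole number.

848 W/m²

With φ = 5.5°, δ = -17.7°, H = 16.80°: sin φ sin δ = -0.0291, cos φ cos δ cos H = 0.9078, so cos θ_z = 0.8787.
Air mass m = 1/cos θ_z = 1/0.8787 = 1.138; τ^m = 0.74^1.138 = 0.7099.
Surface direct beam = 1360 × 0.8787 × 0.7099 = 848.35 W/m².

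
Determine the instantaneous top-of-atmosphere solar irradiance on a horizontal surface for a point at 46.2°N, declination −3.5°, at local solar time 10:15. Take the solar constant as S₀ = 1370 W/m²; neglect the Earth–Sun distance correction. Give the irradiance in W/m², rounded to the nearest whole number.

Hour angle H = 15° × (10.25 − 12) = -26.25°.
cos θ_z = sin(46.2°) sin(-3.5°) + cos(46.2°) cos(-3.5°) cos(-26.25°) = -0.0441 + 0.6196 = 0.5755.
Top-of-atmosphere irradiance = S₀ cos θ_z = 1370 × 0.5755 = 788.44 W/m².

788 W/m²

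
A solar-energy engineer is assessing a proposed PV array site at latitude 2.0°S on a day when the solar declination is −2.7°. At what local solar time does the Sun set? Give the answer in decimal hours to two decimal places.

−tan φ tan δ = −(-0.0349)(-0.0472) = -0.0016; H_s = arccos(-0.0016) = 90.09°.
Sunset is at 12 + H_s/15 = 12 + 6.006 = 18.006 h local solar time.

18.01 h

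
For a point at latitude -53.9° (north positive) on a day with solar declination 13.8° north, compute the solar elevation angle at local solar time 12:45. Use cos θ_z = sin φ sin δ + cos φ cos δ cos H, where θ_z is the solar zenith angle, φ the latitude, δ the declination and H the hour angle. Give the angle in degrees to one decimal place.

21.6°

Hour angle H = 15° × (12.75 − 12) = 11.25°.
With φ = -53.9°, δ = 13.8°, H = 11.25°: sin φ sin δ = -0.1927, cos φ cos δ cos H = 0.5612, so cos θ_z = 0.3685.
θ_z = arccos(0.3685) = 68.38°, so the elevation is 90° − 68.38° = 21.62°.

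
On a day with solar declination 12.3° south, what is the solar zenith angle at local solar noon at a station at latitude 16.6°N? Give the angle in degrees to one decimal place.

At local solar noon the hour angle is zero, so the zenith angle is |φ − δ| = |16.6° − (-12.3°)| = 28.9°.

28.9°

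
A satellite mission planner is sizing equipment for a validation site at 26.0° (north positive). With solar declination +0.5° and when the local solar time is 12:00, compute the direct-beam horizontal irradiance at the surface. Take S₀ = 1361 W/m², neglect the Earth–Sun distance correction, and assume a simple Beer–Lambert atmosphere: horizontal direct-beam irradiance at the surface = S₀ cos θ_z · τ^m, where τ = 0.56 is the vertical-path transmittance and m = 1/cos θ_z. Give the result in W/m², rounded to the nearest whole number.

646 W/m²

Hour angle H = 15° × (12 − 12) = 0.00°.
cos θ_z = sin φ sin δ + cos φ cos δ cos H = (0.4384)(0.0087) + (0.8988)(1.0000)(1.0000) = 0.9026.
Air mass m = 1/cos θ_z = 1/0.9026 = 1.108; τ^m = 0.56^1.108 = 0.5260.
Surface direct beam = 1361 × 0.9026 × 0.5260 = 646.16 W/m².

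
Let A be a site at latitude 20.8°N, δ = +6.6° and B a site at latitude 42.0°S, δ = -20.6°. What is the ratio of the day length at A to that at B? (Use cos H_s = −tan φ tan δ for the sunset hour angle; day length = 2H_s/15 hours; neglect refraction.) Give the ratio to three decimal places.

A: H_s = arccos(−tan 20.8° · tan 6.6°) = 92.52°, so 2H_s/15 = 12.3360 h.
B: H_s = arccos(−tan -42.0° · tan -20.6°) = 109.78°, so 2H_s/15 = 14.6373 h.
Ratio A/B = 12.3360 / 14.6373 = 0.8428.

0.843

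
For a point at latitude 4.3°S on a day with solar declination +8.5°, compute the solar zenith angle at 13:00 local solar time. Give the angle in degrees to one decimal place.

19.7°

Hour angle H = 15° × (13 − 12) = 15.00°.
cos θ_z = sin(-4.3°) sin(8.5°) + cos(-4.3°) cos(8.5°) cos(15.00°) = -0.0111 + 0.9526 = 0.9415.
θ_z = arccos(0.9415) = 19.69°.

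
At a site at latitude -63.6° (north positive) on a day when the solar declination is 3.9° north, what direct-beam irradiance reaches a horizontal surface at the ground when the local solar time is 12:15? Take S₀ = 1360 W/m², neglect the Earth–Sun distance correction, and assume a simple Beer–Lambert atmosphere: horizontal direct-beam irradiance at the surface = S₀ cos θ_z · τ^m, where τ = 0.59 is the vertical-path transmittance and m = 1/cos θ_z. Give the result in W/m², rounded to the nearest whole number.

130 W/m²

Hour angle H = 15° × (12.25 − 12) = 3.75°.
cos θ_z = sin φ sin δ + cos φ cos δ cos H = (-0.8957)(0.0680) + (0.4446)(0.9977)(0.9979) = 0.3817.
Air mass m = 1/cos θ_z = 1/0.3817 = 2.620; τ^m = 0.59^2.620 = 0.2510.
Surface direct beam = 1360 × 0.3817 × 0.2510 = 130.30 W/m².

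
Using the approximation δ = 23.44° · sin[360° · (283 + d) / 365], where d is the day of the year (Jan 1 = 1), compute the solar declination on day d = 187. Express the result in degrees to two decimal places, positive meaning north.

360 × (283 + 187) / 365 = 463.562°; sin(463.562°) = 0.9721.
δ = 23.44 × 0.9721 = 22.786° ≈ +22.79°.

+22.79°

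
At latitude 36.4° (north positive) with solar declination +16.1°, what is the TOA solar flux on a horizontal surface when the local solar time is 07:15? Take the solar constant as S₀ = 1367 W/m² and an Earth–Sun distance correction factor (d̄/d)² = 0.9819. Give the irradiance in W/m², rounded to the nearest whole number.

555 W/m²

Hour angle H = 15° × (7.25 − 12) = -71.25°.
cos θ_z = sin(36.4°) sin(16.1°) + cos(36.4°) cos(16.1°) cos(-71.25°) = 0.1646 + 0.2486 = 0.4132.
Top-of-atmosphere irradiance = S₀ (d̄/d)² cos θ_z = 1367 × 0.9819 × 0.4132 = 554.62 W/m².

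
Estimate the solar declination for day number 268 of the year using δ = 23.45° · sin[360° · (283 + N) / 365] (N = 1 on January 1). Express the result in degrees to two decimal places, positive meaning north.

-1.41°

360 × (283 + 268) / 365 = 543.452°; sin(543.452°) = -0.0602.
δ = 23.45 × -0.0602 = -1.412° ≈ -1.41°.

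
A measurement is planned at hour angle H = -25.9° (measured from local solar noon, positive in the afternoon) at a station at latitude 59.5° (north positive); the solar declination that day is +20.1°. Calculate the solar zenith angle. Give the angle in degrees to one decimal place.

43.5°

cos θ_z = sin φ sin δ + cos φ cos δ cos H = (0.8616)(0.3437) + (0.5075)(0.9391)(0.8996) = 0.7249.
θ_z = arccos(0.7249) = 43.54°.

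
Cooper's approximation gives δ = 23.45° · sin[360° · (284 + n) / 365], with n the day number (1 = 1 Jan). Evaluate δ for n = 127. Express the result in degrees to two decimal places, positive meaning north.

360 × (284 + 127) / 365 = 405.370°; sin(405.370°) = 0.7117.
δ = 23.45 × 0.7117 = 16.689° ≈ +16.69°.

+16.69°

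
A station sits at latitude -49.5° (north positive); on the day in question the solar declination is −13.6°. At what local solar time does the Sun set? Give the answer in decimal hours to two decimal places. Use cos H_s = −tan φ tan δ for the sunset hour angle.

19.10 h

−tan φ tan δ = −(-1.1708)(-0.2419) = -0.2832; H_s = arccos(-0.2832) = 106.45°.
Sunset is at 12 + H_s/15 = 12 + 7.097 = 19.097 h local solar time.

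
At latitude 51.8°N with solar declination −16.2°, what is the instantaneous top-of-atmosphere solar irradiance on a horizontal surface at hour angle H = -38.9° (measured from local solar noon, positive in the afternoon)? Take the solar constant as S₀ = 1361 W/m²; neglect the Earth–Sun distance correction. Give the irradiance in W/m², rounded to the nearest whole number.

cos θ_z = sin(51.8°) sin(-16.2°) + cos(51.8°) cos(-16.2°) cos(-38.90°) = -0.2192 + 0.4622 = 0.2430.
Top-of-atmosphere irradiance = S₀ cos θ_z = 1361 × 0.2430 = 330.72 W/m².

331 W/m²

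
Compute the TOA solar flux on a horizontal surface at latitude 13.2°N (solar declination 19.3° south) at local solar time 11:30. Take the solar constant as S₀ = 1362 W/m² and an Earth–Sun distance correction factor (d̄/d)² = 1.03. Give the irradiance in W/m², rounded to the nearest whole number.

1172 W/m²

Hour angle H = 15° × (11.5 − 12) = -7.50°.
cos θ_z = sin φ sin δ + cos φ cos δ cos H = (0.2284)(-0.3305) + (0.9736)(0.9438)(0.9914) = 0.8355.
Top-of-atmosphere irradiance = S₀ (d̄/d)² cos θ_z = 1362 × 1.03 × 0.8355 = 1172.09 W/m².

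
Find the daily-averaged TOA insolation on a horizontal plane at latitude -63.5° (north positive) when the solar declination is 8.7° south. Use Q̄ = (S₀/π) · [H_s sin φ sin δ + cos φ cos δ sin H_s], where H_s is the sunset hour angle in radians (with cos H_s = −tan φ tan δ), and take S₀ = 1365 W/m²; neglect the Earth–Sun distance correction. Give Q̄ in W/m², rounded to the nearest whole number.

293 W/m²

−tan φ tan δ = −(-2.0057)(-0.1530) = -0.3069; H_s = arccos(-0.3069) = 107.87°. In radians, H_s = 1.8827.
H_s sin φ sin δ = 1.8827 × -0.8949 × -0.1513 = 0.2549.
cos φ cos δ sin H_s = 0.4462 × 0.9885 × 0.9518 = 0.4198.
Q̄ = (1365/π) × (0.2549 + 0.4198) = 434.49 × 0.6747 = 293.15 W/m².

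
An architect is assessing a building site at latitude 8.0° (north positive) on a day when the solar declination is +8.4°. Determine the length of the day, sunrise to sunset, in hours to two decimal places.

12.16 hours

−tan φ tan δ = −(0.1405)(0.1477) = -0.0208; H_s = arccos(-0.0208) = 91.19°.
Day length = 2 H_s / 15° h⁻¹ = 182.38° / 15 = 12.159 h.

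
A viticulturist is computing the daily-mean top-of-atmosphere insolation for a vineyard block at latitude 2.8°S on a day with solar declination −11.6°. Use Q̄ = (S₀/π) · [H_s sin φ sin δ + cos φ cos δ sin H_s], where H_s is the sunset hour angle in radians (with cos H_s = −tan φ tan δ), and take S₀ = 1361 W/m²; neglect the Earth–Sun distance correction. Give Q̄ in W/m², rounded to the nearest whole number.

431 W/m²

cos H_s = −tan(-2.8°) · tan(-11.6°) = -0.0100, so H_s = arccos(-0.0100) = 90.57°. In radians, H_s = 1.5807.
H_s sin φ sin δ = 1.5807 × -0.0488 × -0.2011 = 0.0155.
cos φ cos δ sin H_s = 0.9988 × 0.9796 × 1.0000 = 0.9784.
Q̄ = (1361/π) × (0.0155 + 0.9784) = 433.22 × 0.9939 = 430.58 W/m².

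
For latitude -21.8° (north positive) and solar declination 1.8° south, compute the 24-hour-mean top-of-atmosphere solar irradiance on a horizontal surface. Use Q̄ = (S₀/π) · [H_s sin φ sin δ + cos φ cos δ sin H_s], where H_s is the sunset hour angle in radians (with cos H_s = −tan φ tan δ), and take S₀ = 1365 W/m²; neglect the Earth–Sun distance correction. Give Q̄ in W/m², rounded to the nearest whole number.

411 W/m²

−tan φ tan δ = −(-0.4000)(-0.0314) = -0.0126; H_s = arccos(-0.0126) = 90.72°. In radians, H_s = 1.5834.
H_s sin φ sin δ = 1.5834 × -0.3714 × -0.0314 = 0.0185.
cos φ cos δ sin H_s = 0.9285 × 0.9995 × 0.9999 = 0.9279.
Q̄ = (1365/π) × (0.0185 + 0.9279) = 434.49 × 0.9464 = 411.20 W/m².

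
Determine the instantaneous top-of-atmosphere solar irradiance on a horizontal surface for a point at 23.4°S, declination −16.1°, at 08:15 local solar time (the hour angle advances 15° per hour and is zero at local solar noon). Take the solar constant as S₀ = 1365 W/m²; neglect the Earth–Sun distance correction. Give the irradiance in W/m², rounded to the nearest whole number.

Hour angle H = 15° × (8.25 − 12) = -56.25°.
cos θ_z = sin φ sin δ + cos φ cos δ cos H = (-0.3971)(-0.2773) + (0.9178)(0.9608)(0.5556) = 0.6001.
Top-of-atmosphere irradiance = S₀ cos θ_z = 1365 × 0.6001 = 819.14 W/m².

819 W/m²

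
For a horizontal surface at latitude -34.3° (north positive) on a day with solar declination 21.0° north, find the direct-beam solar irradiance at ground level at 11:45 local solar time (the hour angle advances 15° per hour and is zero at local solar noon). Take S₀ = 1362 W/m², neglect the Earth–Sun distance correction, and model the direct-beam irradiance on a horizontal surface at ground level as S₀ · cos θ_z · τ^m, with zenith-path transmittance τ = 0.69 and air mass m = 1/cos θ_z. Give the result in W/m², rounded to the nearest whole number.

402 W/m²

Hour angle H = 15° × (11.75 − 12) = -3.75°.
With φ = -34.3°, δ = 21.0°, H = -3.75°: sin φ sin δ = -0.2019, cos φ cos δ cos H = 0.7696, so cos θ_z = 0.5677.
Air mass m = 1/cos θ_z = 1/0.5677 = 1.761; τ^m = 0.69^1.761 = 0.5203.
Surface direct beam = 1362 × 0.5677 × 0.5203 = 402.30 W/m².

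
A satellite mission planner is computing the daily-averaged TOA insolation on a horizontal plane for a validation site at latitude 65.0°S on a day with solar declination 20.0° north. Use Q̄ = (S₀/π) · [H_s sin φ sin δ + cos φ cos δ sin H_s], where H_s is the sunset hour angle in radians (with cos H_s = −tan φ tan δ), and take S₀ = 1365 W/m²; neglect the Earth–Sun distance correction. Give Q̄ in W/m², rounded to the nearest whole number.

The sunset hour angle satisfies cos H_s = −tan φ tan δ = 0.7805, giving H_s = 38.69°. In radians, H_s = 0.6753.
H_s sin φ sin δ = 0.6753 × -0.9063 × 0.3420 = -0.2093.
cos φ cos δ sin H_s = 0.4226 × 0.9397 × 0.6251 = 0.2482.
Q̄ = (1365/π) × (-0.2093 + 0.2482) = 434.49 × 0.0389 = 16.90 W/m².

17 W/m²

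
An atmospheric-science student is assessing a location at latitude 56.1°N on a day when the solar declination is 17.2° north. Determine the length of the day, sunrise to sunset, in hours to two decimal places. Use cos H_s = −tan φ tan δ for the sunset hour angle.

The sunset hour angle satisfies cos H_s = −tan φ tan δ = -0.4607, giving H_s = 117.43°.
Day length = 2 H_s / 15° h⁻¹ = 234.86° / 15 = 15.657 h.

15.66 hours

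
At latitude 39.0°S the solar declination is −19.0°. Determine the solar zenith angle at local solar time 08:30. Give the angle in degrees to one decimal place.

49.3°

Hour angle H = 15° × (8.5 − 12) = -52.50°.
cos θ_z = sin(-39.0°) sin(-19.0°) + cos(-39.0°) cos(-19.0°) cos(-52.50°) = 0.2049 + 0.4473 = 0.6522.
θ_z = arccos(0.6522) = 49.29°.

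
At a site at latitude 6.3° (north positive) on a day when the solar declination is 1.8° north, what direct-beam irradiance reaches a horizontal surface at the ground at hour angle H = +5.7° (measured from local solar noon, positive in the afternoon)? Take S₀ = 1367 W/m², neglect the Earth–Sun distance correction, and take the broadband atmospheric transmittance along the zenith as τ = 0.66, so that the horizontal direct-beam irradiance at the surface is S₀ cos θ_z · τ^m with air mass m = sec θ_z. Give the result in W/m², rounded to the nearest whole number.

892 W/m²

cos θ_z = sin φ sin δ + cos φ cos δ cos H = (0.1097)(0.0314) + (0.9940)(0.9995)(0.9951) = 0.9921.
Air mass m = 1/cos θ_z = 1/0.9921 = 1.008; τ^m = 0.66^1.008 = 0.6578.
Surface direct beam = 1367 × 0.9921 × 0.6578 = 892.11 W/m².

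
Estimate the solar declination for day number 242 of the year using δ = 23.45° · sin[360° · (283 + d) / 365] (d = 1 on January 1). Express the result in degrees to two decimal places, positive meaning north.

+8.86°

360 × (283 + 242) / 365 = 517.808°; sin(517.808°) = 0.3777.
δ = 23.45 × 0.3777 = 8.857° ≈ +8.86°.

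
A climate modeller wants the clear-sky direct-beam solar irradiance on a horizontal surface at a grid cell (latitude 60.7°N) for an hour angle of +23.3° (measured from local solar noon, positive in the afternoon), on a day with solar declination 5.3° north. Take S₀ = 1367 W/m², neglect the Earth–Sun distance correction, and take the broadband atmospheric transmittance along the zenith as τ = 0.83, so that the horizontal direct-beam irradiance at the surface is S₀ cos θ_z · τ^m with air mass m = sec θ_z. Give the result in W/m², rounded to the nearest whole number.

507 W/m²

With φ = 60.7°, δ = 5.3°, H = 23.30°: sin φ sin δ = 0.0806, cos φ cos δ cos H = 0.4475, so cos θ_z = 0.5281.
Air mass m = 1/cos θ_z = 1/0.5281 = 1.894; τ^m = 0.83^1.894 = 0.7026.
Surface direct beam = 1367 × 0.5281 × 0.7026 = 507.22 W/m².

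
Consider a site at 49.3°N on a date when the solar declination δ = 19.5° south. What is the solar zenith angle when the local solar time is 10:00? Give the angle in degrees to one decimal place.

73.8°

Hour angle H = 15° × (10 − 12) = -30.00°.
With φ = 49.3°, δ = -19.5°, H = -30.00°: sin φ sin δ = -0.2531, cos φ cos δ cos H = 0.5323, so cos θ_z = 0.2792.
θ_z = arccos(0.2792) = 73.79°.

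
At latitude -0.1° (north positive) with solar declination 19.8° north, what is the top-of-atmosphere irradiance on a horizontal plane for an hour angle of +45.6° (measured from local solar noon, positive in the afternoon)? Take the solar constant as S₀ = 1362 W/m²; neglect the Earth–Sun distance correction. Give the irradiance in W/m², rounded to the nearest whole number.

With φ = -0.1°, δ = 19.8°, H = 45.60°: sin φ sin δ = -0.0006, cos φ cos δ cos H = 0.6583, so cos θ_z = 0.6577.
Top-of-atmosphere irradiance = S₀ cos θ_z = 1362 × 0.6577 = 895.79 W/m².

896 W/m²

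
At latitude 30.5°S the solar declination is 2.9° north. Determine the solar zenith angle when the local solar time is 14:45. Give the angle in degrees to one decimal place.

Hour angle H = 15° × (14.75 − 12) = 41.25°.
With φ = -30.5°, δ = 2.9°, H = 41.25°: sin φ sin δ = -0.0257, cos φ cos δ cos H = 0.6470, so cos θ_z = 0.6213.
θ_z = arccos(0.6213) = 51.59°.

51.6°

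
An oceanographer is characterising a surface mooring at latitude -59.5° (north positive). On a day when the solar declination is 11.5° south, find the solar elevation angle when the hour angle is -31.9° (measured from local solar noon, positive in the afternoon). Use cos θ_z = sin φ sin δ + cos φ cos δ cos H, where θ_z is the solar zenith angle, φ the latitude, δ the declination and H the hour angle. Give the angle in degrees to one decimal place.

36.4°

cos θ_z = sin φ sin δ + cos φ cos δ cos H = (-0.8616)(-0.1994) + (0.5075)(0.9799)(0.8490) = 0.5940.
θ_z = arccos(0.5940) = 53.56°, so the elevation is 90° − 53.56° = 36.44°.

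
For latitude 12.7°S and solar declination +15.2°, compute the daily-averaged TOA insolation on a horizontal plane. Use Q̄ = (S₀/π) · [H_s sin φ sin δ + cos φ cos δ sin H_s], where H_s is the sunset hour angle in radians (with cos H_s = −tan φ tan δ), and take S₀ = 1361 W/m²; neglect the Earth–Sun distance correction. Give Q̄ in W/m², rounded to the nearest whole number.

369 W/m²

cos H_s = −tan(-12.7°) · tan(15.2°) = 0.0612, so H_s = arccos(0.0612) = 86.49°. In radians, H_s = 1.5095.
H_s sin φ sin δ = 1.5095 × -0.2198 × 0.2622 = -0.0870.
cos φ cos δ sin H_s = 0.9755 × 0.9650 × 0.9981 = 0.9396.
Q̄ = (1361/π) × (-0.0870 + 0.9396) = 433.22 × 0.8526 = 369.36 W/m².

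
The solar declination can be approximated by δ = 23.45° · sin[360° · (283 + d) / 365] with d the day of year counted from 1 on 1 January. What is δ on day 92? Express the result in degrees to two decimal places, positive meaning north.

360 × (283 + 92) / 365 = 369.863°; sin(369.863°) = 0.1713.
δ = 23.45 × 0.1713 = 4.017° ≈ +4.02°.

+4.02°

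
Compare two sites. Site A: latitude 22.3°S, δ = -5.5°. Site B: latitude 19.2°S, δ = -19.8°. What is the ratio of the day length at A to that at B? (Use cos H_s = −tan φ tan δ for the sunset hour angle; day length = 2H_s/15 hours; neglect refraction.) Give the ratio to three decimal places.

A: H_s = arccos(−tan -22.3° · tan -5.5°) = 92.26°, so 2H_s/15 = 12.3013 h.
B: H_s = arccos(−tan -19.2° · tan -19.8°) = 97.20°, so 2H_s/15 = 12.9600 h.
Ratio A/B = 12.3013 / 12.9600 = 0.9492.

0.949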